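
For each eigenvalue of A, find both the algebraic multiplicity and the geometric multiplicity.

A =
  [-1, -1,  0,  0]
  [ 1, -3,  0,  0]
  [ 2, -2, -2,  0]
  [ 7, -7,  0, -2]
λ = -2: alg = 4, geom = 3

Step 1 — factor the characteristic polynomial to read off the algebraic multiplicities:
  χ_A(x) = (x + 2)^4

Step 2 — compute geometric multiplicities via the rank-nullity identity g(λ) = n − rank(A − λI):
  rank(A − (-2)·I) = 1, so dim ker(A − (-2)·I) = n − 1 = 3

Summary:
  λ = -2: algebraic multiplicity = 4, geometric multiplicity = 3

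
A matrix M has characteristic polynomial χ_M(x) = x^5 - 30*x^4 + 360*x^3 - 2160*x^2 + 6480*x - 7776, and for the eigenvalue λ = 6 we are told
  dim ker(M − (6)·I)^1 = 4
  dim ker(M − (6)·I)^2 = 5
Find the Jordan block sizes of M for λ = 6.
Block sizes for λ = 6: [2, 1, 1, 1]

From the dimensions of kernels of powers, the number of Jordan blocks of size at least j is d_j − d_{j−1} where d_j = dim ker(N^j) (with d_0 = 0). Computing the differences gives [4, 1].
The number of blocks of size exactly k is (#blocks of size ≥ k) − (#blocks of size ≥ k + 1), so the partition is: 3 block(s) of size 1, 1 block(s) of size 2.
In nonincreasing order the block sizes are [2, 1, 1, 1].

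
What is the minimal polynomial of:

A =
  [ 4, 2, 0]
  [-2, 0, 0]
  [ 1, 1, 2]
x^2 - 4*x + 4

The characteristic polynomial is χ_A(x) = (x - 2)^3, so the eigenvalues are known. The minimal polynomial is
  m_A(x) = Π_λ (x − λ)^{k_λ}
where k_λ is the size of the *largest* Jordan block for λ (equivalently, the smallest k with (A − λI)^k v = 0 for every generalised eigenvector v of λ).

  λ = 2: largest Jordan block has size 2, contributing (x − 2)^2

So m_A(x) = (x - 2)^2 = x^2 - 4*x + 4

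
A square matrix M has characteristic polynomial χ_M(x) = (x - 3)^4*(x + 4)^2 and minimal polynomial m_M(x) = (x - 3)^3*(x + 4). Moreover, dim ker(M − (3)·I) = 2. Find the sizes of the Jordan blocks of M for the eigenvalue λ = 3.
Block sizes for λ = 3: [3, 1]

Step 1 — from the characteristic polynomial, algebraic multiplicity of λ = 3 is 4. From dim ker(M − (3)·I) = 2, there are exactly 2 Jordan blocks for λ = 3.
Step 2 — from the minimal polynomial, the factor (x − 3)^3 tells us the largest block for λ = 3 has size 3.
Step 3 — with total size 4, 2 blocks, and largest block 3, the block sizes (in nonincreasing order) are [3, 1].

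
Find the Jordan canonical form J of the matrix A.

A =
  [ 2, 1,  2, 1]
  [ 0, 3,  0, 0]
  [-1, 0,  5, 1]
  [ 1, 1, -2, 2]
J_2(3) ⊕ J_2(3)

The characteristic polynomial is
  det(x·I − A) = x^4 - 12*x^3 + 54*x^2 - 108*x + 81 = (x - 3)^4

Eigenvalues and multiplicities (the geometric multiplicity of λ is n − rank(A − λI), which equals the number of Jordan blocks for λ):
  λ = 3: algebraic multiplicity = 4, geometric multiplicity = 2

Determining the block sizes for each eigenvalue:
  λ = 3: with am = 4 and gm = 2, the partition is not yet determined (e.g. several partitions of 4 into 2 parts exist). Let N = A − (3)·I. Computing rank(N^1) = 2, rank(N^2) = 0; the number of blocks of size ≥ j is rank(N^{j−1}) − rank(N^j), giving [2, 2]. So we have 2 block(s) of size 2 → block sizes [2, 2]

Assembling the blocks gives a Jordan form
J =
  [3, 1, 0, 0]
  [0, 3, 0, 0]
  [0, 0, 3, 1]
  [0, 0, 0, 3]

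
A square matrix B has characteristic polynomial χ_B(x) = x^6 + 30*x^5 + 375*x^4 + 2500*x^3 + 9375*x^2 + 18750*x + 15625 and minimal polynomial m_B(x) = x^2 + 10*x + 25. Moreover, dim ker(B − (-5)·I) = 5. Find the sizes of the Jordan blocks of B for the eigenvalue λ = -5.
Block sizes for λ = -5: [2, 1, 1, 1, 1]

Step 1 — from the characteristic polynomial, algebraic multiplicity of λ = -5 is 6. From dim ker(B − (-5)·I) = 5, there are exactly 5 Jordan blocks for λ = -5.
Step 2 — from the minimal polynomial, the factor (x + 5)^2 tells us the largest block for λ = -5 has size 2.
Step 3 — with total size 6, 5 blocks, and largest block 2, the block sizes (in nonincreasing order) are [2, 1, 1, 1, 1].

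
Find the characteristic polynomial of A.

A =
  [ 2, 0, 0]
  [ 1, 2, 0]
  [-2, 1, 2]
x^3 - 6*x^2 + 12*x - 8

Expanding det(x·I − A) (e.g. by cofactor expansion or by noting that A is similar to its Jordan form J, which has the same characteristic polynomial as A) gives
  χ_A(x) = x^3 - 6*x^2 + 12*x - 8
which factors as (x - 2)^3. The eigenvalues (with algebraic multiplicities) are λ = 2 with multiplicity 3.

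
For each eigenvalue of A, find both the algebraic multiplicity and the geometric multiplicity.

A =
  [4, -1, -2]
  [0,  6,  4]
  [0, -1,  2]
λ = 4: alg = 3, geom = 2

Step 1 — factor the characteristic polynomial to read off the algebraic multiplicities:
  χ_A(x) = (x - 4)^3

Step 2 — compute geometric multiplicities via the rank-nullity identity g(λ) = n − rank(A − λI):
  rank(A − (4)·I) = 1, so dim ker(A − (4)·I) = n − 1 = 2

Summary:
  λ = 4: algebraic multiplicity = 3, geometric multiplicity = 2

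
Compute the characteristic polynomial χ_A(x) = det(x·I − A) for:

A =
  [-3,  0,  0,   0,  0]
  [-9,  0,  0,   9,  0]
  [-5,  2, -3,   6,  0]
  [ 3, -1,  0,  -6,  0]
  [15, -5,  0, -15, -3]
x^5 + 15*x^4 + 90*x^3 + 270*x^2 + 405*x + 243

Expanding det(x·I − A) (e.g. by cofactor expansion or by noting that A is similar to its Jordan form J, which has the same characteristic polynomial as A) gives
  χ_A(x) = x^5 + 15*x^4 + 90*x^3 + 270*x^2 + 405*x + 243
which factors as (x + 3)^5. The eigenvalues (with algebraic multiplicities) are λ = -3 with multiplicity 5.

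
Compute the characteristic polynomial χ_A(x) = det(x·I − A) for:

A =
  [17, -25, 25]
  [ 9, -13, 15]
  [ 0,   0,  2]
x^3 - 6*x^2 + 12*x - 8

Expanding det(x·I − A) (e.g. by cofactor expansion or by noting that A is similar to its Jordan form J, which has the same characteristic polynomial as A) gives
  χ_A(x) = x^3 - 6*x^2 + 12*x - 8
which factors as (x - 2)^3. The eigenvalues (with algebraic multiplicities) are λ = 2 with multiplicity 3.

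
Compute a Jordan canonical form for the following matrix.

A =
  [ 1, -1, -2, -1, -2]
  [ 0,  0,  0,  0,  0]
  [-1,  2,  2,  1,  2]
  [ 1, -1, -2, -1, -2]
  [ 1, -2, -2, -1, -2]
J_2(0) ⊕ J_2(0) ⊕ J_1(0)

The characteristic polynomial is
  det(x·I − A) = x^5

Eigenvalues and multiplicities (the geometric multiplicity of λ is n − rank(A − λI), which equals the number of Jordan blocks for λ):
  λ = 0: algebraic multiplicity = 5, geometric multiplicity = 3

Determining the block sizes for each eigenvalue:
  λ = 0: with am = 5 and gm = 3, the partition is not yet determined (e.g. several partitions of 5 into 3 parts exist). Let N = A − (0)·I. Computing rank(N^1) = 2, rank(N^2) = 0; the number of blocks of size ≥ j is rank(N^{j−1}) − rank(N^j), giving [3, 2]. So we have 2 block(s) of size 2, 1 block(s) of size 1 → block sizes [2, 2, 1]

Assembling the blocks gives a Jordan form
J =
  [0, 1, 0, 0, 0]
  [0, 0, 0, 0, 0]
  [0, 0, 0, 1, 0]
  [0, 0, 0, 0, 0]
  [0, 0, 0, 0, 0]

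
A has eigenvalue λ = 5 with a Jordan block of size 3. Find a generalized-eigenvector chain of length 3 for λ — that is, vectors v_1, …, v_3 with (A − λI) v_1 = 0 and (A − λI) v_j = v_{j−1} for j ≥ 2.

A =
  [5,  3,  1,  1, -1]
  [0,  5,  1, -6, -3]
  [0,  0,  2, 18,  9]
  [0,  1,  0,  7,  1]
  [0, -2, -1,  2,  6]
A Jordan chain for λ = 5 of length 3:
v_1 = (3, 0, 0, 0, 0)ᵀ
v_2 = (3, 0, 0, 1, -2)ᵀ
v_3 = (0, 1, 0, 0, 0)ᵀ

Let N = A − (5)·I. We want v_3 with N^3 v_3 = 0 but N^2 v_3 ≠ 0; then v_{j-1} := N · v_j for j = 3, …, 2.

Pick v_3 = (0, 1, 0, 0, 0)ᵀ.
Then v_2 = N · v_3 = (3, 0, 0, 1, -2)ᵀ.
Then v_1 = N · v_2 = (3, 0, 0, 0, 0)ᵀ.

Sanity check: (A − (5)·I) v_1 = (0, 0, 0, 0, 0)ᵀ = 0. ✓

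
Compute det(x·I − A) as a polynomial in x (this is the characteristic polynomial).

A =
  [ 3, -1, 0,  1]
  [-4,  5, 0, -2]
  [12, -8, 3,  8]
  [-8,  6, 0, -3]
x^4 - 8*x^3 + 22*x^2 - 24*x + 9

Expanding det(x·I − A) (e.g. by cofactor expansion or by noting that A is similar to its Jordan form J, which has the same characteristic polynomial as A) gives
  χ_A(x) = x^4 - 8*x^3 + 22*x^2 - 24*x + 9
which factors as (x - 3)^2*(x - 1)^2. The eigenvalues (with algebraic multiplicities) are λ = 1 with multiplicity 2, λ = 3 with multiplicity 2.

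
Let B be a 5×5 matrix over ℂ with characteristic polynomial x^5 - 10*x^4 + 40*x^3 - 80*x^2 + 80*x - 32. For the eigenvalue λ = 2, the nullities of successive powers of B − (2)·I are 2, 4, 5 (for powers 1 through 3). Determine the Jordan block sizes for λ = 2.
Block sizes for λ = 2: [3, 2]

From the dimensions of kernels of powers, the number of Jordan blocks of size at least j is d_j − d_{j−1} where d_j = dim ker(N^j) (with d_0 = 0). Computing the differences gives [2, 2, 1].
The number of blocks of size exactly k is (#blocks of size ≥ k) − (#blocks of size ≥ k + 1), so the partition is: 1 block(s) of size 2, 1 block(s) of size 3.
In nonincreasing order the block sizes are [3, 2].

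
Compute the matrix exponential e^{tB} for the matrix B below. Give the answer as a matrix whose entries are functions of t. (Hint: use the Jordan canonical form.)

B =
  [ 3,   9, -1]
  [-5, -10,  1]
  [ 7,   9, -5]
e^{tB} =
  [-3*t^2*exp(-4*t)/2 + 7*t*exp(-4*t) + exp(-4*t), 9*t*exp(-4*t), 3*t^2*exp(-4*t)/2 - t*exp(-4*t)]
  [t^2*exp(-4*t) - 5*t*exp(-4*t), -6*t*exp(-4*t) + exp(-4*t), -t^2*exp(-4*t) + t*exp(-4*t)]
  [-3*t^2*exp(-4*t)/2 + 7*t*exp(-4*t), 9*t*exp(-4*t), 3*t^2*exp(-4*t)/2 - t*exp(-4*t) + exp(-4*t)]

Strategy: write B = P · J · P⁻¹ where J is a Jordan canonical form, so e^{tB} = P · e^{tJ} · P⁻¹, and e^{tJ} can be computed block-by-block.

B has Jordan form
J =
  [-4,  1,  0]
  [ 0, -4,  1]
  [ 0,  0, -4]
(up to reordering of blocks).

Per-block formulas:
  For a 3×3 Jordan block J_3(-4): exp(t · J_3(-4)) = e^(-4t)·(I + t·N + (t^2/2)·N^2), where N is the 3×3 nilpotent shift.

After assembling e^{tJ} and conjugating by P, we get:

e^{tB} =
  [-3*t^2*exp(-4*t)/2 + 7*t*exp(-4*t) + exp(-4*t), 9*t*exp(-4*t), 3*t^2*exp(-4*t)/2 - t*exp(-4*t)]
  [t^2*exp(-4*t) - 5*t*exp(-4*t), -6*t*exp(-4*t) + exp(-4*t), -t^2*exp(-4*t) + t*exp(-4*t)]
  [-3*t^2*exp(-4*t)/2 + 7*t*exp(-4*t), 9*t*exp(-4*t), 3*t^2*exp(-4*t)/2 - t*exp(-4*t) + exp(-4*t)]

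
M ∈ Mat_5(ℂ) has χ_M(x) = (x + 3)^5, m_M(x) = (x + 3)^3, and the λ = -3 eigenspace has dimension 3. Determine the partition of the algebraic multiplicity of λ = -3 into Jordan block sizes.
Block sizes for λ = -3: [3, 1, 1]

Step 1 — from the characteristic polynomial, algebraic multiplicity of λ = -3 is 5. From dim ker(M − (-3)·I) = 3, there are exactly 3 Jordan blocks for λ = -3.
Step 2 — from the minimal polynomial, the factor (x + 3)^3 tells us the largest block for λ = -3 has size 3.
Step 3 — with total size 5, 3 blocks, and largest block 3, the block sizes (in nonincreasing order) are [3, 1, 1].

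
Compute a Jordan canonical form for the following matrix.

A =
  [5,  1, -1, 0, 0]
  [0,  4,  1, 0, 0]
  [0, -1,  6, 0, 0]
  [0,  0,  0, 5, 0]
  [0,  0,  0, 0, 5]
J_2(5) ⊕ J_1(5) ⊕ J_1(5) ⊕ J_1(5)

The characteristic polynomial is
  det(x·I − A) = x^5 - 25*x^4 + 250*x^3 - 1250*x^2 + 3125*x - 3125 = (x - 5)^5

Eigenvalues and multiplicities (the geometric multiplicity of λ is n − rank(A − λI), which equals the number of Jordan blocks for λ):
  λ = 5: algebraic multiplicity = 5, geometric multiplicity = 4

Determining the block sizes for each eigenvalue:
  λ = 5: 4 blocks summing to 5 forces exactly one block of size 2 and the rest size 1 → block sizes [2, 1, 1, 1]

Assembling the blocks gives a Jordan form
J =
  [5, 1, 0, 0, 0]
  [0, 5, 0, 0, 0]
  [0, 0, 5, 0, 0]
  [0, 0, 0, 5, 0]
  [0, 0, 0, 0, 5]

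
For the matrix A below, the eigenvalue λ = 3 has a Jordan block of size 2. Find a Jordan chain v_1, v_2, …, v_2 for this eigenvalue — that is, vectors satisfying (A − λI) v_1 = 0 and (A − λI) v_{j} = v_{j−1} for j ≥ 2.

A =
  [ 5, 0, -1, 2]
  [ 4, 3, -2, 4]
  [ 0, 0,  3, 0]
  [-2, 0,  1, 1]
A Jordan chain for λ = 3 of length 2:
v_1 = (2, 4, 0, -2)ᵀ
v_2 = (1, 0, 0, 0)ᵀ

Let N = A − (3)·I. We want v_2 with N^2 v_2 = 0 but N^1 v_2 ≠ 0; then v_{j-1} := N · v_j for j = 2, …, 2.

Pick v_2 = (1, 0, 0, 0)ᵀ.
Then v_1 = N · v_2 = (2, 4, 0, -2)ᵀ.

Sanity check: (A − (3)·I) v_1 = (0, 0, 0, 0)ᵀ = 0. ✓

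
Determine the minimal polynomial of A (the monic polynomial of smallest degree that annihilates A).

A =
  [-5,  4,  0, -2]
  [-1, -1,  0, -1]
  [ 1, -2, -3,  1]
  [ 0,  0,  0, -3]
x^2 + 6*x + 9

The characteristic polynomial is χ_A(x) = (x + 3)^4, so the eigenvalues are known. The minimal polynomial is
  m_A(x) = Π_λ (x − λ)^{k_λ}
where k_λ is the size of the *largest* Jordan block for λ (equivalently, the smallest k with (A − λI)^k v = 0 for every generalised eigenvector v of λ).

  λ = -3: largest Jordan block has size 2, contributing (x + 3)^2

So m_A(x) = (x + 3)^2 = x^2 + 6*x + 9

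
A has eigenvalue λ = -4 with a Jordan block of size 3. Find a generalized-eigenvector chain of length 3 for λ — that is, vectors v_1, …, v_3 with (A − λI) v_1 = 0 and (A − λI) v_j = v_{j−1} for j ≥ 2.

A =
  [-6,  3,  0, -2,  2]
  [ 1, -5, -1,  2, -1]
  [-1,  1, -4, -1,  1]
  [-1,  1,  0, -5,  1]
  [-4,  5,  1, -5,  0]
A Jordan chain for λ = -4 of length 3:
v_1 = (1, 0, 0, 0, 1)ᵀ
v_2 = (-2, 1, -1, -1, -4)ᵀ
v_3 = (1, 0, 0, 0, 0)ᵀ

Let N = A − (-4)·I. We want v_3 with N^3 v_3 = 0 but N^2 v_3 ≠ 0; then v_{j-1} := N · v_j for j = 3, …, 2.

Pick v_3 = (1, 0, 0, 0, 0)ᵀ.
Then v_2 = N · v_3 = (-2, 1, -1, -1, -4)ᵀ.
Then v_1 = N · v_2 = (1, 0, 0, 0, 1)ᵀ.

Sanity check: (A − (-4)·I) v_1 = (0, 0, 0, 0, 0)ᵀ = 0. ✓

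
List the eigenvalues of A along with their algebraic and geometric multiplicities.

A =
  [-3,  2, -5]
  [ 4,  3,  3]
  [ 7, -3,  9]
λ = 3: alg = 3, geom = 1

Step 1 — factor the characteristic polynomial to read off the algebraic multiplicities:
  χ_A(x) = (x - 3)^3

Step 2 — compute geometric multiplicities via the rank-nullity identity g(λ) = n − rank(A − λI):
  rank(A − (3)·I) = 2, so dim ker(A − (3)·I) = n − 2 = 1

Summary:
  λ = 3: algebraic multiplicity = 3, geometric multiplicity = 1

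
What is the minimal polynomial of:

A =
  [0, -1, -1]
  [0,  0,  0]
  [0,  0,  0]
x^2

The characteristic polynomial is χ_A(x) = x^3, so the eigenvalues are known. The minimal polynomial is
  m_A(x) = Π_λ (x − λ)^{k_λ}
where k_λ is the size of the *largest* Jordan block for λ (equivalently, the smallest k with (A − λI)^k v = 0 for every generalised eigenvector v of λ).

  λ = 0: largest Jordan block has size 2, contributing (x − 0)^2

So m_A(x) = x^2 = x^2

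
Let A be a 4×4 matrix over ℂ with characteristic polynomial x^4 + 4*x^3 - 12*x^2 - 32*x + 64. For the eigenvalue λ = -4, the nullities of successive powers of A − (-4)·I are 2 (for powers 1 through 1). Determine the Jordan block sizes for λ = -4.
Block sizes for λ = -4: [1, 1]

From the dimensions of kernels of powers, the number of Jordan blocks of size at least j is d_j − d_{j−1} where d_j = dim ker(N^j) (with d_0 = 0). Computing the differences gives [2].
The number of blocks of size exactly k is (#blocks of size ≥ k) − (#blocks of size ≥ k + 1), so the partition is: 2 block(s) of size 1.
In nonincreasing order the block sizes are [1, 1].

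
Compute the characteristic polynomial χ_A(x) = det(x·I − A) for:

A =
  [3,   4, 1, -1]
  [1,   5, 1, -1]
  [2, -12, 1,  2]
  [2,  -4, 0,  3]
x^4 - 12*x^3 + 54*x^2 - 108*x + 81

Expanding det(x·I − A) (e.g. by cofactor expansion or by noting that A is similar to its Jordan form J, which has the same characteristic polynomial as A) gives
  χ_A(x) = x^4 - 12*x^3 + 54*x^2 - 108*x + 81
which factors as (x - 3)^4. The eigenvalues (with algebraic multiplicities) are λ = 3 with multiplicity 4.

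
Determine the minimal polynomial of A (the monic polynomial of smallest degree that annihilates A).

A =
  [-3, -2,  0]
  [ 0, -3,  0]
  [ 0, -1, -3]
x^2 + 6*x + 9

The characteristic polynomial is χ_A(x) = (x + 3)^3, so the eigenvalues are known. The minimal polynomial is
  m_A(x) = Π_λ (x − λ)^{k_λ}
where k_λ is the size of the *largest* Jordan block for λ (equivalently, the smallest k with (A − λI)^k v = 0 for every generalised eigenvector v of λ).

  λ = -3: largest Jordan block has size 2, contributing (x + 3)^2

So m_A(x) = (x + 3)^2 = x^2 + 6*x + 9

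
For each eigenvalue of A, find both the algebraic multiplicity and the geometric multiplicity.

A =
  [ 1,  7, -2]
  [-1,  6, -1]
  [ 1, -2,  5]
λ = 4: alg = 3, geom = 1

Step 1 — factor the characteristic polynomial to read off the algebraic multiplicities:
  χ_A(x) = (x - 4)^3

Step 2 — compute geometric multiplicities via the rank-nullity identity g(λ) = n − rank(A − λI):
  rank(A − (4)·I) = 2, so dim ker(A − (4)·I) = n − 2 = 1

Summary:
  λ = 4: algebraic multiplicity = 3, geometric multiplicity = 1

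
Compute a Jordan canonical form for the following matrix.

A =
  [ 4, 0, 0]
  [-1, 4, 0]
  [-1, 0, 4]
J_2(4) ⊕ J_1(4)

The characteristic polynomial is
  det(x·I − A) = x^3 - 12*x^2 + 48*x - 64 = (x - 4)^3

Eigenvalues and multiplicities (the geometric multiplicity of λ is n − rank(A − λI), which equals the number of Jordan blocks for λ):
  λ = 4: algebraic multiplicity = 3, geometric multiplicity = 2

Determining the block sizes for each eigenvalue:
  λ = 4: 2 blocks summing to 3 forces exactly one block of size 2 and the rest size 1 → block sizes [2, 1]

Assembling the blocks gives a Jordan form
J =
  [4, 1, 0]
  [0, 4, 0]
  [0, 0, 4]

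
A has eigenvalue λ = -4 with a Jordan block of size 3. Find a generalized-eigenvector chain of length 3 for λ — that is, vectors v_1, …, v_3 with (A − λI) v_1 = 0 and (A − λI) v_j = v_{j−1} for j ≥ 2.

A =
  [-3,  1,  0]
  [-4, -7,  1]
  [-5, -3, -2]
A Jordan chain for λ = -4 of length 3:
v_1 = (-3, 3, -3)ᵀ
v_2 = (1, -4, -5)ᵀ
v_3 = (1, 0, 0)ᵀ

Let N = A − (-4)·I. We want v_3 with N^3 v_3 = 0 but N^2 v_3 ≠ 0; then v_{j-1} := N · v_j for j = 3, …, 2.

Pick v_3 = (1, 0, 0)ᵀ.
Then v_2 = N · v_3 = (1, -4, -5)ᵀ.
Then v_1 = N · v_2 = (-3, 3, -3)ᵀ.

Sanity check: (A − (-4)·I) v_1 = (0, 0, 0)ᵀ = 0. ✓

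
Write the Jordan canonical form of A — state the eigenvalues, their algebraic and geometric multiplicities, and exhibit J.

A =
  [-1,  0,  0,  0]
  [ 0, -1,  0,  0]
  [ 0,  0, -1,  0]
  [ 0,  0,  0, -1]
J_1(-1) ⊕ J_1(-1) ⊕ J_1(-1) ⊕ J_1(-1)

The characteristic polynomial is
  det(x·I − A) = x^4 + 4*x^3 + 6*x^2 + 4*x + 1 = (x + 1)^4

Eigenvalues and multiplicities (the geometric multiplicity of λ is n − rank(A − λI), which equals the number of Jordan blocks for λ):
  λ = -1: algebraic multiplicity = 4, geometric multiplicity = 4

Determining the block sizes for each eigenvalue:
  λ = -1: gm = am = 4, so every block has size 1 → block sizes [1, 1, 1, 1]

Assembling the blocks gives a Jordan form
J =
  [-1,  0,  0,  0]
  [ 0, -1,  0,  0]
  [ 0,  0, -1,  0]
  [ 0,  0,  0, -1]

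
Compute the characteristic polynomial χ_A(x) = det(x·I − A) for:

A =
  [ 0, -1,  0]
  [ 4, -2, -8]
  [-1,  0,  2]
x^3

Expanding det(x·I − A) (e.g. by cofactor expansion or by noting that A is similar to its Jordan form J, which has the same characteristic polynomial as A) gives
  χ_A(x) = x^3
which factors as x^3. The eigenvalues (with algebraic multiplicities) are λ = 0 with multiplicity 3.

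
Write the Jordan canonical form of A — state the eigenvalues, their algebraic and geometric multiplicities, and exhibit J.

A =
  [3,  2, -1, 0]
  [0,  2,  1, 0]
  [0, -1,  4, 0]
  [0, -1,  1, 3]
J_3(3) ⊕ J_1(3)

The characteristic polynomial is
  det(x·I − A) = x^4 - 12*x^3 + 54*x^2 - 108*x + 81 = (x - 3)^4

Eigenvalues and multiplicities (the geometric multiplicity of λ is n − rank(A − λI), which equals the number of Jordan blocks for λ):
  λ = 3: algebraic multiplicity = 4, geometric multiplicity = 2

Determining the block sizes for each eigenvalue:
  λ = 3: with am = 4 and gm = 2, the partition is not yet determined (e.g. several partitions of 4 into 2 parts exist). Let N = A − (3)·I. Computing rank(N^1) = 2, rank(N^2) = 1, rank(N^3) = 0; the number of blocks of size ≥ j is rank(N^{j−1}) − rank(N^j), giving [2, 1, 1]. So we have 1 block(s) of size 3, 1 block(s) of size 1 → block sizes [3, 1]

Assembling the blocks gives a Jordan form
J =
  [3, 1, 0, 0]
  [0, 3, 1, 0]
  [0, 0, 3, 0]
  [0, 0, 0, 3]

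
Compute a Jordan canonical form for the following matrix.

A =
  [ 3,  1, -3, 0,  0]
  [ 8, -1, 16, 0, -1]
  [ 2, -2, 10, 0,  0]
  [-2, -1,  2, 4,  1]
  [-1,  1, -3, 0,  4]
J_3(4) ⊕ J_1(4) ⊕ J_1(4)

The characteristic polynomial is
  det(x·I − A) = x^5 - 20*x^4 + 160*x^3 - 640*x^2 + 1280*x - 1024 = (x - 4)^5

Eigenvalues and multiplicities (the geometric multiplicity of λ is n − rank(A − λI), which equals the number of Jordan blocks for λ):
  λ = 4: algebraic multiplicity = 5, geometric multiplicity = 3

Determining the block sizes for each eigenvalue:
  λ = 4: with am = 5 and gm = 3, the partition is not yet determined (e.g. several partitions of 5 into 3 parts exist). Let N = A − (4)·I. Computing rank(N^1) = 2, rank(N^2) = 1, rank(N^3) = 0; the number of blocks of size ≥ j is rank(N^{j−1}) − rank(N^j), giving [3, 1, 1]. So we have 1 block(s) of size 3, 2 block(s) of size 1 → block sizes [3, 1, 1]

Assembling the blocks gives a Jordan form
J =
  [4, 1, 0, 0, 0]
  [0, 4, 1, 0, 0]
  [0, 0, 4, 0, 0]
  [0, 0, 0, 4, 0]
  [0, 0, 0, 0, 4]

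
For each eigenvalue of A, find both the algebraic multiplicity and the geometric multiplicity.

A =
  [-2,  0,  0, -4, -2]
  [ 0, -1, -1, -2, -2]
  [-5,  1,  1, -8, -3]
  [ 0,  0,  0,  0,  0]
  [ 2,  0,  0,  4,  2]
λ = 0: alg = 5, geom = 3

Step 1 — factor the characteristic polynomial to read off the algebraic multiplicities:
  χ_A(x) = x^5

Step 2 — compute geometric multiplicities via the rank-nullity identity g(λ) = n − rank(A − λI):
  rank(A − (0)·I) = 2, so dim ker(A − (0)·I) = n − 2 = 3

Summary:
  λ = 0: algebraic multiplicity = 5, geometric multiplicity = 3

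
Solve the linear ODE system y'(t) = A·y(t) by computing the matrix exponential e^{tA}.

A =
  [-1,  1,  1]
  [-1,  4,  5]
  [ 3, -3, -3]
e^{tA} =
  [3*t^2/2 - t + 1, t, t^2/2 + t]
  [6*t^2 - t, 4*t + 1, 2*t^2 + 5*t]
  [-9*t^2/2 + 3*t, -3*t, -3*t^2/2 - 3*t + 1]

Strategy: write A = P · J · P⁻¹ where J is a Jordan canonical form, so e^{tA} = P · e^{tJ} · P⁻¹, and e^{tJ} can be computed block-by-block.

A has Jordan form
J =
  [0, 1, 0]
  [0, 0, 1]
  [0, 0, 0]
(up to reordering of blocks).

Per-block formulas:
  For a 3×3 Jordan block J_3(0): exp(t · J_3(0)) = e^(0t)·(I + t·N + (t^2/2)·N^2), where N is the 3×3 nilpotent shift.

After assembling e^{tJ} and conjugating by P, we get:

e^{tA} =
  [3*t^2/2 - t + 1, t, t^2/2 + t]
  [6*t^2 - t, 4*t + 1, 2*t^2 + 5*t]
  [-9*t^2/2 + 3*t, -3*t, -3*t^2/2 - 3*t + 1]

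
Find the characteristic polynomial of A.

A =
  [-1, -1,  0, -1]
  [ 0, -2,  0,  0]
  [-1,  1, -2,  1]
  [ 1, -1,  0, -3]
x^4 + 8*x^3 + 24*x^2 + 32*x + 16

Expanding det(x·I − A) (e.g. by cofactor expansion or by noting that A is similar to its Jordan form J, which has the same characteristic polynomial as A) gives
  χ_A(x) = x^4 + 8*x^3 + 24*x^2 + 32*x + 16
which factors as (x + 2)^4. The eigenvalues (with algebraic multiplicities) are λ = -2 with multiplicity 4.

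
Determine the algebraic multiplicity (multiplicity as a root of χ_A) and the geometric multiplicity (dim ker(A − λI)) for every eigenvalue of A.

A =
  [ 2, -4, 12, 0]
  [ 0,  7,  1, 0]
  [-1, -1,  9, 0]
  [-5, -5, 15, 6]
λ = 6: alg = 4, geom = 2

Step 1 — factor the characteristic polynomial to read off the algebraic multiplicities:
  χ_A(x) = (x - 6)^4

Step 2 — compute geometric multiplicities via the rank-nullity identity g(λ) = n − rank(A − λI):
  rank(A − (6)·I) = 2, so dim ker(A − (6)·I) = n − 2 = 2

Summary:
  λ = 6: algebraic multiplicity = 4, geometric multiplicity = 2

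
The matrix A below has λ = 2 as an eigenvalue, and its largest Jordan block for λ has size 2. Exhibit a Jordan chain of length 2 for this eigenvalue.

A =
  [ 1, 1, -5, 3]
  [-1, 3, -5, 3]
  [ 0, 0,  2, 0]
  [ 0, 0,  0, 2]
A Jordan chain for λ = 2 of length 2:
v_1 = (-1, -1, 0, 0)ᵀ
v_2 = (1, 0, 0, 0)ᵀ

Let N = A − (2)·I. We want v_2 with N^2 v_2 = 0 but N^1 v_2 ≠ 0; then v_{j-1} := N · v_j for j = 2, …, 2.

Pick v_2 = (1, 0, 0, 0)ᵀ.
Then v_1 = N · v_2 = (-1, -1, 0, 0)ᵀ.

Sanity check: (A − (2)·I) v_1 = (0, 0, 0, 0)ᵀ = 0. ✓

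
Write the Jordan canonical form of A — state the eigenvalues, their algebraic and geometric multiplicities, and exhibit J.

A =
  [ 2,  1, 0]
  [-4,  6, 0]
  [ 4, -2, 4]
J_2(4) ⊕ J_1(4)

The characteristic polynomial is
  det(x·I − A) = x^3 - 12*x^2 + 48*x - 64 = (x - 4)^3

Eigenvalues and multiplicities (the geometric multiplicity of λ is n − rank(A − λI), which equals the number of Jordan blocks for λ):
  λ = 4: algebraic multiplicity = 3, geometric multiplicity = 2

Determining the block sizes for each eigenvalue:
  λ = 4: 2 blocks summing to 3 forces exactly one block of size 2 and the rest size 1 → block sizes [2, 1]

Assembling the blocks gives a Jordan form
J =
  [4, 1, 0]
  [0, 4, 0]
  [0, 0, 4]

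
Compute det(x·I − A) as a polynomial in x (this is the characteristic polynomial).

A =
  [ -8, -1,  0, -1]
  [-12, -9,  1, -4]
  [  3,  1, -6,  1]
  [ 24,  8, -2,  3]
x^4 + 20*x^3 + 150*x^2 + 500*x + 625

Expanding det(x·I − A) (e.g. by cofactor expansion or by noting that A is similar to its Jordan form J, which has the same characteristic polynomial as A) gives
  χ_A(x) = x^4 + 20*x^3 + 150*x^2 + 500*x + 625
which factors as (x + 5)^4. The eigenvalues (with algebraic multiplicities) are λ = -5 with multiplicity 4.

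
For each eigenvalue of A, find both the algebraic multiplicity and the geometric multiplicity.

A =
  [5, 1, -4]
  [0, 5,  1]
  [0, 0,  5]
λ = 5: alg = 3, geom = 1

Step 1 — factor the characteristic polynomial to read off the algebraic multiplicities:
  χ_A(x) = (x - 5)^3

Step 2 — compute geometric multiplicities via the rank-nullity identity g(λ) = n − rank(A − λI):
  rank(A − (5)·I) = 2, so dim ker(A − (5)·I) = n − 2 = 1

Summary:
  λ = 5: algebraic multiplicity = 3, geometric multiplicity = 1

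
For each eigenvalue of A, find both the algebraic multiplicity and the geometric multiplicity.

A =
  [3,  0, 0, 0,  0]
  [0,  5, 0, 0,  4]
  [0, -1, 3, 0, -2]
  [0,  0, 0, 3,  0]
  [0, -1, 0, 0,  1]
λ = 3: alg = 5, geom = 4

Step 1 — factor the characteristic polynomial to read off the algebraic multiplicities:
  χ_A(x) = (x - 3)^5

Step 2 — compute geometric multiplicities via the rank-nullity identity g(λ) = n − rank(A − λI):
  rank(A − (3)·I) = 1, so dim ker(A − (3)·I) = n − 1 = 4

Summary:
  λ = 3: algebraic multiplicity = 5, geometric multiplicity = 4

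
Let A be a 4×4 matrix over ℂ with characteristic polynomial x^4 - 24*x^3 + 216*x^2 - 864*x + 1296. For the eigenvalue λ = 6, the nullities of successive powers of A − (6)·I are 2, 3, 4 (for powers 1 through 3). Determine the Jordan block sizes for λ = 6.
Block sizes for λ = 6: [3, 1]

From the dimensions of kernels of powers, the number of Jordan blocks of size at least j is d_j − d_{j−1} where d_j = dim ker(N^j) (with d_0 = 0). Computing the differences gives [2, 1, 1].
The number of blocks of size exactly k is (#blocks of size ≥ k) − (#blocks of size ≥ k + 1), so the partition is: 1 block(s) of size 1, 1 block(s) of size 3.
In nonincreasing order the block sizes are [3, 1].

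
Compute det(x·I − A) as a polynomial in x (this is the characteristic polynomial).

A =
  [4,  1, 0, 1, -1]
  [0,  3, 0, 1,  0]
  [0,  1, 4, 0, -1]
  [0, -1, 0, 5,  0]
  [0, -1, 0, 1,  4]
x^5 - 20*x^4 + 160*x^3 - 640*x^2 + 1280*x - 1024

Expanding det(x·I − A) (e.g. by cofactor expansion or by noting that A is similar to its Jordan form J, which has the same characteristic polynomial as A) gives
  χ_A(x) = x^5 - 20*x^4 + 160*x^3 - 640*x^2 + 1280*x - 1024
which factors as (x - 4)^5. The eigenvalues (with algebraic multiplicities) are λ = 4 with multiplicity 5.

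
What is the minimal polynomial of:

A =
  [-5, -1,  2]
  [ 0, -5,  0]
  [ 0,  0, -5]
x^2 + 10*x + 25

The characteristic polynomial is χ_A(x) = (x + 5)^3, so the eigenvalues are known. The minimal polynomial is
  m_A(x) = Π_λ (x − λ)^{k_λ}
where k_λ is the size of the *largest* Jordan block for λ (equivalently, the smallest k with (A − λI)^k v = 0 for every generalised eigenvector v of λ).

  λ = -5: largest Jordan block has size 2, contributing (x + 5)^2

So m_A(x) = (x + 5)^2 = x^2 + 10*x + 25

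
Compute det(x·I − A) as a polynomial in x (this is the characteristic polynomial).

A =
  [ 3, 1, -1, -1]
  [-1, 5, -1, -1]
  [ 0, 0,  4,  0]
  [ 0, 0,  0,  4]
x^4 - 16*x^3 + 96*x^2 - 256*x + 256

Expanding det(x·I − A) (e.g. by cofactor expansion or by noting that A is similar to its Jordan form J, which has the same characteristic polynomial as A) gives
  χ_A(x) = x^4 - 16*x^3 + 96*x^2 - 256*x + 256
which factors as (x - 4)^4. The eigenvalues (with algebraic multiplicities) are λ = 4 with multiplicity 4.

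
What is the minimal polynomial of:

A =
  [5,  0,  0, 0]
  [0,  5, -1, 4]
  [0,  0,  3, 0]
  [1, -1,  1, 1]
x^4 - 14*x^3 + 72*x^2 - 162*x + 135

The characteristic polynomial is χ_A(x) = (x - 5)*(x - 3)^3, so the eigenvalues are known. The minimal polynomial is
  m_A(x) = Π_λ (x − λ)^{k_λ}
where k_λ is the size of the *largest* Jordan block for λ (equivalently, the smallest k with (A − λI)^k v = 0 for every generalised eigenvector v of λ).

  λ = 3: largest Jordan block has size 3, contributing (x − 3)^3
  λ = 5: largest Jordan block has size 1, contributing (x − 5)

So m_A(x) = (x - 5)*(x - 3)^3 = x^4 - 14*x^3 + 72*x^2 - 162*x + 135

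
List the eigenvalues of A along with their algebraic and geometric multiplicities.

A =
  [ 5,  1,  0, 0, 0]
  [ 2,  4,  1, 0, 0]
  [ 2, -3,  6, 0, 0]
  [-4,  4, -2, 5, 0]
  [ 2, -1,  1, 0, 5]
λ = 5: alg = 5, geom = 3

Step 1 — factor the characteristic polynomial to read off the algebraic multiplicities:
  χ_A(x) = (x - 5)^5

Step 2 — compute geometric multiplicities via the rank-nullity identity g(λ) = n − rank(A − λI):
  rank(A − (5)·I) = 2, so dim ker(A − (5)·I) = n − 2 = 3

Summary:
  λ = 5: algebraic multiplicity = 5, geometric multiplicity = 3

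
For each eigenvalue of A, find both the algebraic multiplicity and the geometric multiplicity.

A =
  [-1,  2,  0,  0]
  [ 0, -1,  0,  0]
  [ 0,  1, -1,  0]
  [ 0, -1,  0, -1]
λ = -1: alg = 4, geom = 3

Step 1 — factor the characteristic polynomial to read off the algebraic multiplicities:
  χ_A(x) = (x + 1)^4

Step 2 — compute geometric multiplicities via the rank-nullity identity g(λ) = n − rank(A − λI):
  rank(A − (-1)·I) = 1, so dim ker(A − (-1)·I) = n − 1 = 3

Summary:
  λ = -1: algebraic multiplicity = 4, geometric multiplicity = 3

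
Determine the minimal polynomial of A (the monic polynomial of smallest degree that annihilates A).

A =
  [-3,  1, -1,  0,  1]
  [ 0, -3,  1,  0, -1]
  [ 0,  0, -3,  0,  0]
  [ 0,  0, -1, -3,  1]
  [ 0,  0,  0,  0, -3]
x^3 + 9*x^2 + 27*x + 27

The characteristic polynomial is χ_A(x) = (x + 3)^5, so the eigenvalues are known. The minimal polynomial is
  m_A(x) = Π_λ (x − λ)^{k_λ}
where k_λ is the size of the *largest* Jordan block for λ (equivalently, the smallest k with (A − λI)^k v = 0 for every generalised eigenvector v of λ).

  λ = -3: largest Jordan block has size 3, contributing (x + 3)^3

So m_A(x) = (x + 3)^3 = x^3 + 9*x^2 + 27*x + 27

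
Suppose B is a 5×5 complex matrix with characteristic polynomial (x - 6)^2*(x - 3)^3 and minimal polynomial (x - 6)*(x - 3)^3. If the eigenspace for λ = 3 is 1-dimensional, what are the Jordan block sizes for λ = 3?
Block sizes for λ = 3: [3]

Step 1 — from the characteristic polynomial, algebraic multiplicity of λ = 3 is 3. From dim ker(B − (3)·I) = 1, there are exactly 1 Jordan blocks for λ = 3.
Step 2 — from the minimal polynomial, the factor (x − 3)^3 tells us the largest block for λ = 3 has size 3.
Step 3 — with total size 3, 1 blocks, and largest block 3, the block sizes (in nonincreasing order) are [3].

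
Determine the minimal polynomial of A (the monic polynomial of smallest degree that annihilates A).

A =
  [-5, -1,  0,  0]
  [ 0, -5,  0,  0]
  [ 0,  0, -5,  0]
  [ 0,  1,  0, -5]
x^2 + 10*x + 25

The characteristic polynomial is χ_A(x) = (x + 5)^4, so the eigenvalues are known. The minimal polynomial is
  m_A(x) = Π_λ (x − λ)^{k_λ}
where k_λ is the size of the *largest* Jordan block for λ (equivalently, the smallest k with (A − λI)^k v = 0 for every generalised eigenvector v of λ).

  λ = -5: largest Jordan block has size 2, contributing (x + 5)^2

So m_A(x) = (x + 5)^2 = x^2 + 10*x + 25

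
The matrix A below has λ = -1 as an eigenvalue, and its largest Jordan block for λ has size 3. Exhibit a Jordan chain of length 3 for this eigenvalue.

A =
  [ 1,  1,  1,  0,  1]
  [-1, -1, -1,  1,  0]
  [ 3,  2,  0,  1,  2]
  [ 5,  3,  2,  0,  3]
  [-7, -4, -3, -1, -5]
A Jordan chain for λ = -1 of length 3:
v_1 = (-1, 0, -2, -3, 4)ᵀ
v_2 = (2, -1, 3, 5, -7)ᵀ
v_3 = (1, 0, 0, 0, 0)ᵀ

Let N = A − (-1)·I. We want v_3 with N^3 v_3 = 0 but N^2 v_3 ≠ 0; then v_{j-1} := N · v_j for j = 3, …, 2.

Pick v_3 = (1, 0, 0, 0, 0)ᵀ.
Then v_2 = N · v_3 = (2, -1, 3, 5, -7)ᵀ.
Then v_1 = N · v_2 = (-1, 0, -2, -3, 4)ᵀ.

Sanity check: (A − (-1)·I) v_1 = (0, 0, 0, 0, 0)ᵀ = 0. ✓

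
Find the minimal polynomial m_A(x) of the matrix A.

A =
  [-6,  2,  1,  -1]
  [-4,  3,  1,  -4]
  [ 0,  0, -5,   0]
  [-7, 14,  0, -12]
x^3 + 15*x^2 + 75*x + 125

The characteristic polynomial is χ_A(x) = (x + 5)^4, so the eigenvalues are known. The minimal polynomial is
  m_A(x) = Π_λ (x − λ)^{k_λ}
where k_λ is the size of the *largest* Jordan block for λ (equivalently, the smallest k with (A − λI)^k v = 0 for every generalised eigenvector v of λ).

  λ = -5: largest Jordan block has size 3, contributing (x + 5)^3

So m_A(x) = (x + 5)^3 = x^3 + 15*x^2 + 75*x + 125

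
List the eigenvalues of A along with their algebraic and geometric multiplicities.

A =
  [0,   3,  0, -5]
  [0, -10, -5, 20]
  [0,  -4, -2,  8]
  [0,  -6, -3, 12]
λ = 0: alg = 4, geom = 2

Step 1 — factor the characteristic polynomial to read off the algebraic multiplicities:
  χ_A(x) = x^4

Step 2 — compute geometric multiplicities via the rank-nullity identity g(λ) = n − rank(A − λI):
  rank(A − (0)·I) = 2, so dim ker(A − (0)·I) = n − 2 = 2

Summary:
  λ = 0: algebraic multiplicity = 4, geometric multiplicity = 2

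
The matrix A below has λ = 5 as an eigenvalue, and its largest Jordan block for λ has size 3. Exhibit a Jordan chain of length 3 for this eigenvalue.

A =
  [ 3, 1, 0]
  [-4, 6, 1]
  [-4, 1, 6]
A Jordan chain for λ = 5 of length 3:
v_1 = (-1, -2, -2)ᵀ
v_2 = (1, 1, 1)ᵀ
v_3 = (0, 1, 0)ᵀ

Let N = A − (5)·I. We want v_3 with N^3 v_3 = 0 but N^2 v_3 ≠ 0; then v_{j-1} := N · v_j for j = 3, …, 2.

Pick v_3 = (0, 1, 0)ᵀ.
Then v_2 = N · v_3 = (1, 1, 1)ᵀ.
Then v_1 = N · v_2 = (-1, -2, -2)ᵀ.

Sanity check: (A − (5)·I) v_1 = (0, 0, 0)ᵀ = 0. ✓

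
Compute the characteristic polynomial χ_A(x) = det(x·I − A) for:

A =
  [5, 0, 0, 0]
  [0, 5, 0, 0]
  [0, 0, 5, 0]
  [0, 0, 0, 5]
x^4 - 20*x^3 + 150*x^2 - 500*x + 625

Expanding det(x·I − A) (e.g. by cofactor expansion or by noting that A is similar to its Jordan form J, which has the same characteristic polynomial as A) gives
  χ_A(x) = x^4 - 20*x^3 + 150*x^2 - 500*x + 625
which factors as (x - 5)^4. The eigenvalues (with algebraic multiplicities) are λ = 5 with multiplicity 4.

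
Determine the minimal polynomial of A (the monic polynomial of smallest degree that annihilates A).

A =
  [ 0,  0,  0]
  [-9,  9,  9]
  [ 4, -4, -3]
x^3 - 6*x^2 + 9*x

The characteristic polynomial is χ_A(x) = x*(x - 3)^2, so the eigenvalues are known. The minimal polynomial is
  m_A(x) = Π_λ (x − λ)^{k_λ}
where k_λ is the size of the *largest* Jordan block for λ (equivalently, the smallest k with (A − λI)^k v = 0 for every generalised eigenvector v of λ).

  λ = 0: largest Jordan block has size 1, contributing (x − 0)
  λ = 3: largest Jordan block has size 2, contributing (x − 3)^2

So m_A(x) = x*(x - 3)^2 = x^3 - 6*x^2 + 9*x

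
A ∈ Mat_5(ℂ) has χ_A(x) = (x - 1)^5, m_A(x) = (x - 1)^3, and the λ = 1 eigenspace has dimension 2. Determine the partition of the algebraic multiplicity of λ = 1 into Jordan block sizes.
Block sizes for λ = 1: [3, 2]

Step 1 — from the characteristic polynomial, algebraic multiplicity of λ = 1 is 5. From dim ker(A − (1)·I) = 2, there are exactly 2 Jordan blocks for λ = 1.
Step 2 — from the minimal polynomial, the factor (x − 1)^3 tells us the largest block for λ = 1 has size 3.
Step 3 — with total size 5, 2 blocks, and largest block 3, the block sizes (in nonincreasing order) are [3, 2].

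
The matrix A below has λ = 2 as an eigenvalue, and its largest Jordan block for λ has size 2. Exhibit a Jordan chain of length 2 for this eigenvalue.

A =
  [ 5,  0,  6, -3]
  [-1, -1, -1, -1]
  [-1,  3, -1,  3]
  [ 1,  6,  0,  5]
A Jordan chain for λ = 2 of length 2:
v_1 = (3, -1, -1, 1)ᵀ
v_2 = (1, 0, 0, 0)ᵀ

Let N = A − (2)·I. We want v_2 with N^2 v_2 = 0 but N^1 v_2 ≠ 0; then v_{j-1} := N · v_j for j = 2, …, 2.

Pick v_2 = (1, 0, 0, 0)ᵀ.
Then v_1 = N · v_2 = (3, -1, -1, 1)ᵀ.

Sanity check: (A − (2)·I) v_1 = (0, 0, 0, 0)ᵀ = 0. ✓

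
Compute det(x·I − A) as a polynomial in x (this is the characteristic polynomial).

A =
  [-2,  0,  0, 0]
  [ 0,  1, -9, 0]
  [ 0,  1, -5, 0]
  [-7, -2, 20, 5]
x^4 + x^3 - 18*x^2 - 52*x - 40

Expanding det(x·I − A) (e.g. by cofactor expansion or by noting that A is similar to its Jordan form J, which has the same characteristic polynomial as A) gives
  χ_A(x) = x^4 + x^3 - 18*x^2 - 52*x - 40
which factors as (x - 5)*(x + 2)^3. The eigenvalues (with algebraic multiplicities) are λ = -2 with multiplicity 3, λ = 5 with multiplicity 1.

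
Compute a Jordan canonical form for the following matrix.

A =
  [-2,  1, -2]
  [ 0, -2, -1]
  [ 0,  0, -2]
J_3(-2)

The characteristic polynomial is
  det(x·I − A) = x^3 + 6*x^2 + 12*x + 8 = (x + 2)^3

Eigenvalues and multiplicities (the geometric multiplicity of λ is n − rank(A − λI), which equals the number of Jordan blocks for λ):
  λ = -2: algebraic multiplicity = 3, geometric multiplicity = 1

Determining the block sizes for each eigenvalue:
  λ = -2: one block (gm = 1), so the single block has size am = 3 → block sizes [3]

Assembling the blocks gives a Jordan form
J =
  [-2,  1,  0]
  [ 0, -2,  1]
  [ 0,  0, -2]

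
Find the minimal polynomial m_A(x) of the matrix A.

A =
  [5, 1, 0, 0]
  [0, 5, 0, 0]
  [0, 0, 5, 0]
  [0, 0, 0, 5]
x^2 - 10*x + 25

The characteristic polynomial is χ_A(x) = (x - 5)^4, so the eigenvalues are known. The minimal polynomial is
  m_A(x) = Π_λ (x − λ)^{k_λ}
where k_λ is the size of the *largest* Jordan block for λ (equivalently, the smallest k with (A − λI)^k v = 0 for every generalised eigenvector v of λ).

  λ = 5: largest Jordan block has size 2, contributing (x − 5)^2

So m_A(x) = (x - 5)^2 = x^2 - 10*x + 25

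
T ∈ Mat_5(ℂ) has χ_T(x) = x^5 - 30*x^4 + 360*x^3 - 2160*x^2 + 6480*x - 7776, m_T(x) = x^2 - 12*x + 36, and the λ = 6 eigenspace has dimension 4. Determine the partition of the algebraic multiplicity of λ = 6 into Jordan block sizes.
Block sizes for λ = 6: [2, 1, 1, 1]

Step 1 — from the characteristic polynomial, algebraic multiplicity of λ = 6 is 5. From dim ker(T − (6)·I) = 4, there are exactly 4 Jordan blocks for λ = 6.
Step 2 — from the minimal polynomial, the factor (x − 6)^2 tells us the largest block for λ = 6 has size 2.
Step 3 — with total size 5, 4 blocks, and largest block 2, the block sizes (in nonincreasing order) are [2, 1, 1, 1].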